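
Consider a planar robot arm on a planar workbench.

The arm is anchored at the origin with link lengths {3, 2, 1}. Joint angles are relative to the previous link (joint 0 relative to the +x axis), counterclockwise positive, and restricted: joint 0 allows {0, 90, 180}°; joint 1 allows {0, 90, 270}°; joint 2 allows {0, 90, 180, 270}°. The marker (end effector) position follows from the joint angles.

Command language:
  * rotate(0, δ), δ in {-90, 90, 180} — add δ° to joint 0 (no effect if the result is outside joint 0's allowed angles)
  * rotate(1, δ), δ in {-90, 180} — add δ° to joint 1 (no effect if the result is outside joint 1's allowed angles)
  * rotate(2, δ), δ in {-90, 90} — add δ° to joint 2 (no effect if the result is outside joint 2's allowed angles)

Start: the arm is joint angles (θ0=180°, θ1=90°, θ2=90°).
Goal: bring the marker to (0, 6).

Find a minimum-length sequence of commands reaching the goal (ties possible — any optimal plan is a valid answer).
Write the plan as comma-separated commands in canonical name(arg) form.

rotate(0, -90), rotate(1, -90), rotate(2, -90)

from: joint angles (θ0=180°, θ1=90°, θ2=90°)
t=1 rotate(0, -90) ⇒ joint angles (θ0=90°, θ1=90°, θ2=90°)
t=2 rotate(1, -90) ⇒ joint angles (θ0=90°, θ1=0°, θ2=90°)
t=3 rotate(2, -90) ⇒ joint angles (θ0=90°, θ1=0°, θ2=0°)
minimal: 3 command(s), checked below 3.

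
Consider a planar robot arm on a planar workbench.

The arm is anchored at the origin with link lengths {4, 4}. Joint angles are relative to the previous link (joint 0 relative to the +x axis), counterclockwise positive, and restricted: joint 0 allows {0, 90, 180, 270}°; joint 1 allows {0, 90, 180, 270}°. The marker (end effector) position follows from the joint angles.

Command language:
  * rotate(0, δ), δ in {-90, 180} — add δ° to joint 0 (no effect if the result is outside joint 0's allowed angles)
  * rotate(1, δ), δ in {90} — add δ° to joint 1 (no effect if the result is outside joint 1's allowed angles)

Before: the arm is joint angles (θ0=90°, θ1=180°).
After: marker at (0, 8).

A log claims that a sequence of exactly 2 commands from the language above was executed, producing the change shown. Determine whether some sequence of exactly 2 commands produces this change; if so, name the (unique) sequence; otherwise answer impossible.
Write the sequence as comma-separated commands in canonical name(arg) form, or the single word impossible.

rotate(1, 90), rotate(1, 90)

t0: joint angles (θ0=90°, θ1=180°)
step 1 (rotate(1, 90)): joint angles (θ0=90°, θ1=270°)
step 2 (rotate(1, 90)): joint angles (θ0=90°, θ1=0°)
no other 2-command option fits: unique.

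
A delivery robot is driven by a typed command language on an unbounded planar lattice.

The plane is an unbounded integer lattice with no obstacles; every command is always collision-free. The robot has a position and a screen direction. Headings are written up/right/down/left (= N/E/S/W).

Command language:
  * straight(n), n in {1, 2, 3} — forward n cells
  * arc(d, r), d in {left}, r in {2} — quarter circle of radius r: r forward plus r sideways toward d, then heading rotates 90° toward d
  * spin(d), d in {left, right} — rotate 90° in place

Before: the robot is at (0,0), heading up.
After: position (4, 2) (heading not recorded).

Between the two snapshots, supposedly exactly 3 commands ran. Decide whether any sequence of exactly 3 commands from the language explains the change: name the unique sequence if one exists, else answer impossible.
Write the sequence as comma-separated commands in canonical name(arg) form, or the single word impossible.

spin(right), straight(2), arc(left, 2)

key: order matters: swapping spin(right) and arc(left, 2) lands elsewhere
from: at (0,0), heading up
1. spin(right) → at (0,0), heading right
2. straight(2) → at (2,0), heading right
3. arc(left, 2) → at (4,2), heading up
no rival 3-sequence matches.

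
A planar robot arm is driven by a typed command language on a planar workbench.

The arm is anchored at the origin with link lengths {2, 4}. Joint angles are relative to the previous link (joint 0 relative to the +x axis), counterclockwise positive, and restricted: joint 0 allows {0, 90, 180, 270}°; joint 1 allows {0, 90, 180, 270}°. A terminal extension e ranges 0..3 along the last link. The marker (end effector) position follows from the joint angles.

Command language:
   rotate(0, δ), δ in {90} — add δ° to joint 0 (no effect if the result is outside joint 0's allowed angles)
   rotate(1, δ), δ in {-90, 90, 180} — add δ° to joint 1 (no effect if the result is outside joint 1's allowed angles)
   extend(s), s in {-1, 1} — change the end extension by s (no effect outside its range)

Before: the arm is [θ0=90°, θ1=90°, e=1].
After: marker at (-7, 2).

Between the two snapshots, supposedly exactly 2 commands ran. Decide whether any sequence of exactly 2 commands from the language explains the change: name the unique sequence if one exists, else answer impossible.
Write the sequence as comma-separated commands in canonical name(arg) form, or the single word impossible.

extend(1), extend(1)

t0: [θ0=90°, θ1=90°, e=1]
1. extend(1) → [θ0=90°, θ1=90°, e=2]
2. extend(1) → [θ0=90°, θ1=90°, e=3]
no other 2-command option fits: unique.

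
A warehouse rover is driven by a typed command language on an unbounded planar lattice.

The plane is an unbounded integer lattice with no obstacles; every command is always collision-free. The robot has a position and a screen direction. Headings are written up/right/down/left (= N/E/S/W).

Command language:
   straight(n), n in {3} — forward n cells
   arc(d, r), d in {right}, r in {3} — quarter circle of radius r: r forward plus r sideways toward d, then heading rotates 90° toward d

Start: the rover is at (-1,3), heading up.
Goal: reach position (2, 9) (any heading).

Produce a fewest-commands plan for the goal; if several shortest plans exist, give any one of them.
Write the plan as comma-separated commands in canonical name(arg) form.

begin: at (-1,3), heading up
t=1 straight(3) ⇒ at (-1,6), heading up
t=2 arc(right, 3) ⇒ at (2,9), heading right
nothing shorter than 2 reaches the goal.

straight(3), arc(right, 3)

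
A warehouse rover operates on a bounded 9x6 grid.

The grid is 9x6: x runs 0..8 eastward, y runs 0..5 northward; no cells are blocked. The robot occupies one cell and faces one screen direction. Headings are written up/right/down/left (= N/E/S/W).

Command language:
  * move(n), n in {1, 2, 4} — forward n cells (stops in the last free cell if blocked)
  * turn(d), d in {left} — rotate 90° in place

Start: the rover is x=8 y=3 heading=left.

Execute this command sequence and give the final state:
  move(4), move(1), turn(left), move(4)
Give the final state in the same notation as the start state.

t0: x=8 y=3 heading=left
1. move(4) → x=4 y=3 heading=left
2. move(1) → x=3 y=3 heading=left
3. turn(left) → x=3 y=3 heading=down
4. move(4) → x=3 y=0 heading=down

x=3 y=0 heading=down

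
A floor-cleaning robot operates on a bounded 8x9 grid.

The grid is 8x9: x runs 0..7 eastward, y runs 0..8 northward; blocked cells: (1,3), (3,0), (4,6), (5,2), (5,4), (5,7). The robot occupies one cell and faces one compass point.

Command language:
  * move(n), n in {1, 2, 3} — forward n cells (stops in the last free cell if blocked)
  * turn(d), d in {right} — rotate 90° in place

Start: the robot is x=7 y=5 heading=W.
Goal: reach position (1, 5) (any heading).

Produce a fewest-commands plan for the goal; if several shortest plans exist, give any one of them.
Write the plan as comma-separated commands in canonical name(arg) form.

move(3), move(3)

from: x=7 y=5 heading=W
step 1 (move(3)): x=4 y=5 heading=W
step 2 (move(3)): x=1 y=5 heading=W
nothing shorter than 2 reaches the goal.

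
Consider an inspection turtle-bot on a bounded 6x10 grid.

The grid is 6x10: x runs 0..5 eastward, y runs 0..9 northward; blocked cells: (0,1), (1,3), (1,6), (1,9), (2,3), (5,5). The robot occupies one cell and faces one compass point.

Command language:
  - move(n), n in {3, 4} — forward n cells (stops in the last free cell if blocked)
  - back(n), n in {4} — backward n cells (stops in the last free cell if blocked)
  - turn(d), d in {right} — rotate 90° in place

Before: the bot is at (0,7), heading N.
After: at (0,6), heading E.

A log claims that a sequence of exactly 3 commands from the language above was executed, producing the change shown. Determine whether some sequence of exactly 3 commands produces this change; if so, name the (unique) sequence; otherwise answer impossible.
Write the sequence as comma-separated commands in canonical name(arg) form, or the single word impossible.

back(4), move(3), turn(right)

key: cell and facing (now E) both changed — the 3 commands mix motion and turning
begin: at (0,7), heading N
[1] after back(4): at (0,3), heading N
[2] after move(3): at (0,6), heading N
[3] after turn(right): at (0,6), heading E
all 64 alternatives checked — unique.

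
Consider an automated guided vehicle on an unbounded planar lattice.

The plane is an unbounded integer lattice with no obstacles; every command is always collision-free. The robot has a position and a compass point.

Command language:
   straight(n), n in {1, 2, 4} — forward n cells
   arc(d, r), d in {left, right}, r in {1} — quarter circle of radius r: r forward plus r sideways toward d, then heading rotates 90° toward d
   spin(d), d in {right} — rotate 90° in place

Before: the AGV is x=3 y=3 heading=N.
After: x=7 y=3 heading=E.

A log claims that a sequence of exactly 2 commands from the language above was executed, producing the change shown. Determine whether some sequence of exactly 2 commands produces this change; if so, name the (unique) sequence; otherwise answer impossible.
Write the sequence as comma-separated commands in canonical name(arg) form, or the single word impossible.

spin(right), straight(4)

key: order matters: swapping spin(right) and straight(4) lands elsewhere
t0: x=3 y=3 heading=N
t=1 spin(right) ⇒ x=3 y=3 heading=E
t=2 straight(4) ⇒ x=7 y=3 heading=E
no rival 2-sequence matches.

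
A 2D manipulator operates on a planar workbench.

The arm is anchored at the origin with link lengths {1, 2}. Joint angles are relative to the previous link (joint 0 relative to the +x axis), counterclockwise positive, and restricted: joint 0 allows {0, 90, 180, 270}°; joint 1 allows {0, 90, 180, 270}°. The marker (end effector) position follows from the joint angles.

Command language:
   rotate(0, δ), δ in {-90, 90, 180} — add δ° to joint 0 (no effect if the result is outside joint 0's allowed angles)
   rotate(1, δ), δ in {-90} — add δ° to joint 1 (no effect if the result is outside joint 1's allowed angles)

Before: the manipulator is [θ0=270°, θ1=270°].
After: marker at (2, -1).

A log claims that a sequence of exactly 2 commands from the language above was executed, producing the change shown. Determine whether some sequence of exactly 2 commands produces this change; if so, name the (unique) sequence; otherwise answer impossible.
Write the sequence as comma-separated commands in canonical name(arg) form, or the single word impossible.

start: [θ0=270°, θ1=270°]
1. rotate(1, -90) → [θ0=270°, θ1=180°]
2. rotate(1, -90) → [θ0=270°, θ1=90°]
all 16 alternatives checked — unique.

rotate(1, -90), rotate(1, -90)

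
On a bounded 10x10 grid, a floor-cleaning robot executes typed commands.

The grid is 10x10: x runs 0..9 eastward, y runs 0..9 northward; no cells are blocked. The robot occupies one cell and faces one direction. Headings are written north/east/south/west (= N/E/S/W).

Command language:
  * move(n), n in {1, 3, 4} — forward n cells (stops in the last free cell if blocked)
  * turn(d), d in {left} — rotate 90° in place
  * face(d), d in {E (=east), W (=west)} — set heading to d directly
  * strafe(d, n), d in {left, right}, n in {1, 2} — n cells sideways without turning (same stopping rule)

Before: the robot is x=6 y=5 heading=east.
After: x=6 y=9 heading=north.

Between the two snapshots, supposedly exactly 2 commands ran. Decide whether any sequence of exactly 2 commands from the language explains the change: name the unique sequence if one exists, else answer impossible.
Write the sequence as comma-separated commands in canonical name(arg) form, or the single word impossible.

key: order matters: swapping turn(left) and move(4) lands elsewhere
t0: x=6 y=5 heading=east
[1] after turn(left): x=6 y=5 heading=north
[2] after move(4): x=6 y=9 heading=north
uniquely the one of 100 2-step routes that fits.

turn(left), move(4)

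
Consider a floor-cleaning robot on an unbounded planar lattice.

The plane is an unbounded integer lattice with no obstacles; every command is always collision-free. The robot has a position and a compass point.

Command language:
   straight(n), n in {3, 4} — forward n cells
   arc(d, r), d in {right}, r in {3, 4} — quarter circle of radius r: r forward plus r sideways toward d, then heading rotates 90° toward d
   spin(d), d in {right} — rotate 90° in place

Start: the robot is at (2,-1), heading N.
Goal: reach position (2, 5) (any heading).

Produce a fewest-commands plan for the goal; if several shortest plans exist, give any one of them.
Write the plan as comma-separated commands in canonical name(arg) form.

begin: at (2,-1), heading N
t=1 straight(3) ⇒ at (2,2), heading N
t=2 straight(3) ⇒ at (2,5), heading N
shorter routes all fall short; 2 is best.

straight(3), straight(3)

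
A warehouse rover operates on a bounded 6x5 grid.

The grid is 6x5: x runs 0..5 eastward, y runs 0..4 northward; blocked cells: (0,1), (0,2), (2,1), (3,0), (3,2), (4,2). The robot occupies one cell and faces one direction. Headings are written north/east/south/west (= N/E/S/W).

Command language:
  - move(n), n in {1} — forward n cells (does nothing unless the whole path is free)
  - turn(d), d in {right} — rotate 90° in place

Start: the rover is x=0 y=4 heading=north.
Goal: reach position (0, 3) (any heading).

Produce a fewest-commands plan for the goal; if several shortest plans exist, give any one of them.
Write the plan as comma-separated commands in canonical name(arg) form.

start: x=0 y=4 heading=north
[1] after turn(right): x=0 y=4 heading=east
[2] after turn(right): x=0 y=4 heading=south
[3] after move(1): x=0 y=3 heading=south
minimal: 3 command(s), checked below 3.

turn(right), turn(right), move(1)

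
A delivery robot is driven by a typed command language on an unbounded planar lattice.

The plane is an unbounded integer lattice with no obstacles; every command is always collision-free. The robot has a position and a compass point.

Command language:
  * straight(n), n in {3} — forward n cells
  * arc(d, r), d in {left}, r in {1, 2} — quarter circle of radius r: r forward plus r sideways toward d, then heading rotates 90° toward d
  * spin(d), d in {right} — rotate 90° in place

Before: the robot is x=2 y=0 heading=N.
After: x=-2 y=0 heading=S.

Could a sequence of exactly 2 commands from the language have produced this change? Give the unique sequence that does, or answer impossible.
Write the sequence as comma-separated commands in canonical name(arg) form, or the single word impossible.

arc(left, 2), arc(left, 2)

key: position moved to (-2,0) AND the heading swung to S — translation plus rotation needed
t0: x=2 y=0 heading=N
[1] after arc(left, 2): x=0 y=2 heading=W
[2] after arc(left, 2): x=-2 y=0 heading=S
all 16 alternatives checked — unique.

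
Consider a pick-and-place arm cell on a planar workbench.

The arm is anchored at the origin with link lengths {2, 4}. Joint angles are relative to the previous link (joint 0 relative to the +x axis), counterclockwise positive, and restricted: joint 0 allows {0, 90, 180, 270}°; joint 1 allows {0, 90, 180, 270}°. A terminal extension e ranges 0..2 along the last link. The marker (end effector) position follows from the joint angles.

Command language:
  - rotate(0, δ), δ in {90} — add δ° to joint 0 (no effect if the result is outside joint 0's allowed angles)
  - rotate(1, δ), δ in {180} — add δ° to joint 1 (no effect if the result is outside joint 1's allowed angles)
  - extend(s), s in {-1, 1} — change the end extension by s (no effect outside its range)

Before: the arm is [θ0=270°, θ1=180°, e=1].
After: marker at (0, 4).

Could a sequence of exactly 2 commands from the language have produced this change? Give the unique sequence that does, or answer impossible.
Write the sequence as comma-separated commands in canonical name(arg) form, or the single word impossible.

extend(1), extend(1)

initial: [θ0=270°, θ1=180°, e=1]
1. extend(1) → [θ0=270°, θ1=180°, e=2]
2. extend(1) → [θ0=270°, θ1=180°, e=2]
no rival 2-sequence matches.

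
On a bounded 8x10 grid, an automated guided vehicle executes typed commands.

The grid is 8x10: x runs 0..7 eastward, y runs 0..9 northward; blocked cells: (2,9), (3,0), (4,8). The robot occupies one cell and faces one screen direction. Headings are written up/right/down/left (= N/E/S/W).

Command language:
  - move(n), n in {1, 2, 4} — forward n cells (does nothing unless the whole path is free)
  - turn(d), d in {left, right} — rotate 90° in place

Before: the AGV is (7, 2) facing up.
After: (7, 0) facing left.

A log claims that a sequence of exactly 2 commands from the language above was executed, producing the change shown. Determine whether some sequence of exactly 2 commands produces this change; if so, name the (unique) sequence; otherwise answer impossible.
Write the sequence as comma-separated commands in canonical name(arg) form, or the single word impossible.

impossible

no 2-step route produces this change.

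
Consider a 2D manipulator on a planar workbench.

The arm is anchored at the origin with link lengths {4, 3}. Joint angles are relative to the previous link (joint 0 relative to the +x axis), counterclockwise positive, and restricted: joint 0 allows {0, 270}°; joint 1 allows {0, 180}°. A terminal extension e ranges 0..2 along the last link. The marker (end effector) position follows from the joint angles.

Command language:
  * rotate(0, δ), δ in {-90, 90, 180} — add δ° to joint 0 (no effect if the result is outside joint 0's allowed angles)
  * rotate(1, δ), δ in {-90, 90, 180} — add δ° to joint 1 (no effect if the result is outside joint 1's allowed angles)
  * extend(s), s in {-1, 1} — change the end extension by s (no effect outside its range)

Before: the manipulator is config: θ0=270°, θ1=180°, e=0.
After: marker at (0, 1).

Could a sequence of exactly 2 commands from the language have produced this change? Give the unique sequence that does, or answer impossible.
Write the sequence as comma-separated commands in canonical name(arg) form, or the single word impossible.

extend(1), extend(1)

begin: config: θ0=270°, θ1=180°, e=0
1. extend(1) → config: θ0=270°, θ1=180°, e=1
2. extend(1) → config: θ0=270°, θ1=180°, e=2
uniquely the one of 64 2-step routes that fits.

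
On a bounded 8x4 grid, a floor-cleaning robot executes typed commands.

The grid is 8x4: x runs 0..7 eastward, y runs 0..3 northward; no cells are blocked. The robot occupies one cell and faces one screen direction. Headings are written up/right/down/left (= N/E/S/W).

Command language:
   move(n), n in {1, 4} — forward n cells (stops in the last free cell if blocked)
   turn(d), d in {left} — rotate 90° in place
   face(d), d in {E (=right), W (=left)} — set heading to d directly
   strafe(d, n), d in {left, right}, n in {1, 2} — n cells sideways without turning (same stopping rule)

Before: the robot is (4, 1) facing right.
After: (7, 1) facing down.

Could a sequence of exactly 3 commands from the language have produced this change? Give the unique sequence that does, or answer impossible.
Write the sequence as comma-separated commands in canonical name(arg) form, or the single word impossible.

move(4), face(W), turn(left)

key: move(4) runs into the grid edge before its full distance
t0: (4, 1) facing right
1. move(4) → (7, 1) facing right
2. face(W) → (7, 1) facing left
3. turn(left) → (7, 1) facing down
no rival 3-sequence matches.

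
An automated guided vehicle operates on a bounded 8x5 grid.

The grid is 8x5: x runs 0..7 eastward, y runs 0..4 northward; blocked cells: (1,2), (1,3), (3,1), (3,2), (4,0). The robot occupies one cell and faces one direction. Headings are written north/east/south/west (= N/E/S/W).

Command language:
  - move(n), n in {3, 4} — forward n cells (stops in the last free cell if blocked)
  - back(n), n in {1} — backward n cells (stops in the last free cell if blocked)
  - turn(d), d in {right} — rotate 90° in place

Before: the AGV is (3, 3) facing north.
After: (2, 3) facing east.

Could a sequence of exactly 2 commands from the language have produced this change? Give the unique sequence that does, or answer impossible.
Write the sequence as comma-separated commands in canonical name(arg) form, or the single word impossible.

turn(right), back(1)

key: running back(1) before turn(right) would end elsewhere — order is forced
initial: (3, 3) facing north
1. turn(right) → (3, 3) facing east
2. back(1) → (2, 3) facing east
all 16 alternatives checked — unique.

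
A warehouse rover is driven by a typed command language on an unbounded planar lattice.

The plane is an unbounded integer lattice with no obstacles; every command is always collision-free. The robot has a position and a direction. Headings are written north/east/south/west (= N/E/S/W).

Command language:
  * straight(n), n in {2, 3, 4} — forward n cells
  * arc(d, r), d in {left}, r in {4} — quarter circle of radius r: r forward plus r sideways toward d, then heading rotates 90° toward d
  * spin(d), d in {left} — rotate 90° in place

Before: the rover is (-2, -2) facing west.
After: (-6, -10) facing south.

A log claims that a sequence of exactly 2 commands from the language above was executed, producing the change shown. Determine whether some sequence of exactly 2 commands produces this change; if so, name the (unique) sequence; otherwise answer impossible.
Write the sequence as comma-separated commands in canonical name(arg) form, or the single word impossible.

key: order matters: swapping arc(left, 4) and straight(4) lands elsewhere
begin: (-2, -2) facing west
1. arc(left, 4) → (-6, -6) facing south
2. straight(4) → (-6, -10) facing south
no rival 2-sequence matches.

arc(left, 4), straight(4)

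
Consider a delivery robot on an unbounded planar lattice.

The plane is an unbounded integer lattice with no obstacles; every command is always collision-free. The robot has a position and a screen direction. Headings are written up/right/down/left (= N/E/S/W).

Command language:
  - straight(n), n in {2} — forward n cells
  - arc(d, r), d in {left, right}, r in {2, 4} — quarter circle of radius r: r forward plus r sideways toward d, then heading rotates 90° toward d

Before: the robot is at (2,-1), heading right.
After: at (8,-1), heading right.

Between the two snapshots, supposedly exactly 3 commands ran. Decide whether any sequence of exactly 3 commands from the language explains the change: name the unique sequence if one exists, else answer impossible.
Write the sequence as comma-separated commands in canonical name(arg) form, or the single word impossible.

straight(2), straight(2), straight(2)

key: heading stays E — no command in the sequence turns
begin: at (2,-1), heading right
step 1 (straight(2)): at (4,-1), heading right
step 2 (straight(2)): at (6,-1), heading right
step 3 (straight(2)): at (8,-1), heading right
no rival 3-sequence matches.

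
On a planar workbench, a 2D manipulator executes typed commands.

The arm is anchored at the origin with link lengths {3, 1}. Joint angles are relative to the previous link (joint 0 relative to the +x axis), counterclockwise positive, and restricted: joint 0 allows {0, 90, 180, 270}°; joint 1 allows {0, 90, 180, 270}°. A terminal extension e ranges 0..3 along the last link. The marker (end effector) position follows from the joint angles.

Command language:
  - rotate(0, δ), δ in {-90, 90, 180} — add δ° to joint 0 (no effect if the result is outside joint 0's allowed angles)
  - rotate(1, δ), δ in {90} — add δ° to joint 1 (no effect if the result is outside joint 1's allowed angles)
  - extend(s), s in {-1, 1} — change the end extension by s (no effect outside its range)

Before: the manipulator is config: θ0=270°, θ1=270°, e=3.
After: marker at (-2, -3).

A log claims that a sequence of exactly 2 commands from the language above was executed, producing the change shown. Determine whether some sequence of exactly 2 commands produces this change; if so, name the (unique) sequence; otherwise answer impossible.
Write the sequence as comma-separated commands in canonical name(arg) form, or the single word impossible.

extend(-1), extend(-1)

t0: config: θ0=270°, θ1=270°, e=3
step 1 (extend(-1)): config: θ0=270°, θ1=270°, e=2
step 2 (extend(-1)): config: θ0=270°, θ1=270°, e=1
no other 2-command option fits: unique.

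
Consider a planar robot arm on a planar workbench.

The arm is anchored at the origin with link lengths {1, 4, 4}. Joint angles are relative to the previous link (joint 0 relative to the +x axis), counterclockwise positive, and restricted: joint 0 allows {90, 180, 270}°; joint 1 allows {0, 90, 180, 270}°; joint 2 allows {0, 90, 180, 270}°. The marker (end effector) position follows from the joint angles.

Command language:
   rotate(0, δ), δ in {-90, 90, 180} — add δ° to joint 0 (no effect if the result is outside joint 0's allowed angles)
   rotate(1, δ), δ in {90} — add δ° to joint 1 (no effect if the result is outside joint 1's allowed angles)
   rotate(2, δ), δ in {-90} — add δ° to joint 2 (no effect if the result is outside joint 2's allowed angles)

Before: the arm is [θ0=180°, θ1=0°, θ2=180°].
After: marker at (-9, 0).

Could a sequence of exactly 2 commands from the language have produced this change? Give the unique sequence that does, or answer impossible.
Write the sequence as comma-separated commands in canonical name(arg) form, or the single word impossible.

initial: [θ0=180°, θ1=0°, θ2=180°]
step 1 (rotate(2, -90)): [θ0=180°, θ1=0°, θ2=90°]
step 2 (rotate(2, -90)): [θ0=180°, θ1=0°, θ2=0°]
no other 2-command option fits: unique.

rotate(2, -90), rotate(2, -90)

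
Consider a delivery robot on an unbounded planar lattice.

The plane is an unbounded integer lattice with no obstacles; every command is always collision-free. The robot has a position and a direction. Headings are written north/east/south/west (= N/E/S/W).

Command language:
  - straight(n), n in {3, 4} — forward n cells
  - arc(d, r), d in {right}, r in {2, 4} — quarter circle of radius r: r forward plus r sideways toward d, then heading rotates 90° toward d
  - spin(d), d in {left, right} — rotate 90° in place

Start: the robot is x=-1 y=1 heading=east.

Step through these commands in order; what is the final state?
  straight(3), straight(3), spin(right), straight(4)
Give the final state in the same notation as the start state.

x=5 y=-3 heading=south

begin: x=-1 y=1 heading=east
t=1 straight(3) ⇒ x=2 y=1 heading=east
t=2 straight(3) ⇒ x=5 y=1 heading=east
t=3 spin(right) ⇒ x=5 y=1 heading=south
t=4 straight(4) ⇒ x=5 y=-3 heading=south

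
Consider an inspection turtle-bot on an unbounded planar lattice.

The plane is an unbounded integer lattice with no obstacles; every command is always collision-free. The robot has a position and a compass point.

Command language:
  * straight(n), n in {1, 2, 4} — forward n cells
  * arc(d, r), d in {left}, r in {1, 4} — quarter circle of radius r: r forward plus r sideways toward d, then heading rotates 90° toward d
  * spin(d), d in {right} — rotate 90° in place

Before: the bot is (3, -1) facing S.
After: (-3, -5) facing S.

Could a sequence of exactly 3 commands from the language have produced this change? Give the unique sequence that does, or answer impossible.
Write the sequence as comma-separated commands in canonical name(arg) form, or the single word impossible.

key: heading stays S — rotations cancel among the 3 commands
from: (3, -1) facing S
[1] after spin(right): (3, -1) facing W
[2] after straight(2): (1, -1) facing W
[3] after arc(left, 4): (-3, -5) facing S
all 216 alternatives checked — unique.

spin(right), straight(2), arc(left, 4)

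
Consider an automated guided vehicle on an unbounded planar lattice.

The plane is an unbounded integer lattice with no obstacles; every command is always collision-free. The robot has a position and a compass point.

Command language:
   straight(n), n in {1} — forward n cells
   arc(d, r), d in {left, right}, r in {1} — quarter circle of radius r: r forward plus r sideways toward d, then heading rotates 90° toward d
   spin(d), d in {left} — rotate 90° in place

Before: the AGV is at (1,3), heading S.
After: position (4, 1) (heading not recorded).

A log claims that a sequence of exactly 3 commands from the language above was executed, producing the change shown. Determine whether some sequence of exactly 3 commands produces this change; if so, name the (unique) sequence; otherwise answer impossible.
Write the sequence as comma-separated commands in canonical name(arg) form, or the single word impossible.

arc(left, 1), straight(1), arc(right, 1)

key: running arc(right, 1) before arc(left, 1) would end elsewhere — order is forced
begin: at (1,3), heading S
t=1 arc(left, 1) ⇒ at (2,2), heading E
t=2 straight(1) ⇒ at (3,2), heading E
t=3 arc(right, 1) ⇒ at (4,1), heading S
no rival 3-sequence matches.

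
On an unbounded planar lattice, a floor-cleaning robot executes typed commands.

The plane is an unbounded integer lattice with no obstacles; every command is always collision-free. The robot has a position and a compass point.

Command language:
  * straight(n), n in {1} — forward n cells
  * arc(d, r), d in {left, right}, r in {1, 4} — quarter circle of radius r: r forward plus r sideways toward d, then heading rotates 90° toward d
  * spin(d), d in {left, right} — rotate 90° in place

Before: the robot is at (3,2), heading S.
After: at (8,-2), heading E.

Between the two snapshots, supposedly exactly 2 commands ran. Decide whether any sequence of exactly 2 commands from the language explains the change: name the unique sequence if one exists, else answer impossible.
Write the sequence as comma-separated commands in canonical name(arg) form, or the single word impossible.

arc(left, 4), straight(1)

key: position moved to (8,-2) AND the heading swung to E — translation plus rotation needed
from: at (3,2), heading S
[1] after arc(left, 4): at (7,-2), heading E
[2] after straight(1): at (8,-2), heading E
no rival 2-sequence matches.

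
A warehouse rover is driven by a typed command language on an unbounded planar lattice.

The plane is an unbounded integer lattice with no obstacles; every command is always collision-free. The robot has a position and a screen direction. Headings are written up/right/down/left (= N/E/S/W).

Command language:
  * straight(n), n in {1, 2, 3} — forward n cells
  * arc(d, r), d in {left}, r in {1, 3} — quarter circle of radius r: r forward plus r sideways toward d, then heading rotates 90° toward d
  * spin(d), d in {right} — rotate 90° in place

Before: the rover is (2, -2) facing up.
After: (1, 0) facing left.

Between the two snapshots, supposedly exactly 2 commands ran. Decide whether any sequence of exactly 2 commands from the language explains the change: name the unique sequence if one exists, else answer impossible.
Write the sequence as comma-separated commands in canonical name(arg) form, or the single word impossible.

key: cell and facing (now W) both changed — the 2 commands mix motion and turning
begin: (2, -2) facing up
[1] after straight(1): (2, -1) facing up
[2] after arc(left, 1): (1, 0) facing left
no rival 2-sequence matches.

straight(1), arc(left, 1)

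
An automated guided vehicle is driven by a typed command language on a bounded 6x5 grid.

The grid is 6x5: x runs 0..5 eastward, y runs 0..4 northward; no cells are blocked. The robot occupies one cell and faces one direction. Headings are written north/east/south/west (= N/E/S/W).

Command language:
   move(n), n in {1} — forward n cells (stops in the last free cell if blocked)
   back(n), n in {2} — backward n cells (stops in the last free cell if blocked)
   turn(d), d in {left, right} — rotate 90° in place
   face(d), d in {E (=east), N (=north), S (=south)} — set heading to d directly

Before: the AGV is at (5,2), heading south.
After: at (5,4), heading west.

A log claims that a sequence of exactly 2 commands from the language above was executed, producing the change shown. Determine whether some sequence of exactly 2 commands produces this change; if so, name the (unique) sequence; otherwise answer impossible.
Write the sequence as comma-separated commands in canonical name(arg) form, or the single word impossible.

key: position moved to (5,4) AND the heading swung to W — translation plus rotation needed
initial: at (5,2), heading south
1. back(2) → at (5,4), heading south
2. turn(right) → at (5,4), heading west
no rival 2-sequence matches.

back(2), turn(right)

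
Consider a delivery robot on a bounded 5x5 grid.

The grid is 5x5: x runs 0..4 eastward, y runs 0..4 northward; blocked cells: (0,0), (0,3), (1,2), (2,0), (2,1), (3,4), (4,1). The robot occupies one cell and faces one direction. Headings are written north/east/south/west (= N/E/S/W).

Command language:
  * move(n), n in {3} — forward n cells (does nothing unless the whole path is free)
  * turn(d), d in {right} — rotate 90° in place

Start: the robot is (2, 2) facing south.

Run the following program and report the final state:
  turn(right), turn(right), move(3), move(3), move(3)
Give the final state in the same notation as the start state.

start: (2, 2) facing south
t=1 turn(right) ⇒ (2, 2) facing west
t=2 turn(right) ⇒ (2, 2) facing north
t=3 move(3) ⇒ (2, 2) facing north
t=4 move(3) ⇒ (2, 2) facing north
t=5 move(3) ⇒ (2, 2) facing north

(2, 2) facing north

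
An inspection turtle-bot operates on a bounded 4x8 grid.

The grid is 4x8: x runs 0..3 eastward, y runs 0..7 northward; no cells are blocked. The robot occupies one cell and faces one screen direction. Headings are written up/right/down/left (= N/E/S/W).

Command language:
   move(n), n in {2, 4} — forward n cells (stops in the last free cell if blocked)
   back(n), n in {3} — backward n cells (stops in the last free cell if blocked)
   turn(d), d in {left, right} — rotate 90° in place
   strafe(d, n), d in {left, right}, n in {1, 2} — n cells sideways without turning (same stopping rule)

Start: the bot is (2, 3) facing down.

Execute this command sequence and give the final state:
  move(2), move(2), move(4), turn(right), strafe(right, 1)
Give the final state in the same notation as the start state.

start: (2, 3) facing down
1. move(2) → (2, 1) facing down
2. move(2) → (2, 0) facing down
3. move(4) → (2, 0) facing down
4. turn(right) → (2, 0) facing left
5. strafe(right, 1) → (2, 1) facing left

(2, 1) facing left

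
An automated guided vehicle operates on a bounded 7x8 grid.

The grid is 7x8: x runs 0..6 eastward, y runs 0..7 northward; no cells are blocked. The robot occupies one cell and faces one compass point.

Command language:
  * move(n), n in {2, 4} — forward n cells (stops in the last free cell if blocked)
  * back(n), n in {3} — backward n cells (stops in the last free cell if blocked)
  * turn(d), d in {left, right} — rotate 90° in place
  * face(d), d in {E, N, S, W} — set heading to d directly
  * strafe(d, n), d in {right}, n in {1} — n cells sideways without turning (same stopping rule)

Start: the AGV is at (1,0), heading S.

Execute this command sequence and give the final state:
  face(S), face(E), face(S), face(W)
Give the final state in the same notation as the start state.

at (1,0), heading W

start: at (1,0), heading S
step 1 (face(S)): at (1,0), heading S
step 2 (face(E)): at (1,0), heading E
step 3 (face(S)): at (1,0), heading S
step 4 (face(W)): at (1,0), heading W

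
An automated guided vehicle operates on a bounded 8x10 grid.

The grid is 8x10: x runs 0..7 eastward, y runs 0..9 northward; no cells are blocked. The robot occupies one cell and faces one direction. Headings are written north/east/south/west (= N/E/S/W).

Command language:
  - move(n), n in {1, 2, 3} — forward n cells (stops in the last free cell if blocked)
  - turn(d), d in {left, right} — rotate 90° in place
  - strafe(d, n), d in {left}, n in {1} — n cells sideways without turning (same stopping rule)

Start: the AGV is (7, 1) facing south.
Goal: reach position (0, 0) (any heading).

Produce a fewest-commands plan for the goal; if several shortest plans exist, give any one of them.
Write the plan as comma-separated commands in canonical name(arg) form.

from: (7, 1) facing south
[1] after turn(right): (7, 1) facing west
[2] after strafe(left, 1): (7, 0) facing west
[3] after move(2): (5, 0) facing west
[4] after move(2): (3, 0) facing west
[5] after move(3): (0, 0) facing west
minimal: 5 command(s), checked below 5.

turn(right), strafe(left, 1), move(2), move(2), move(3)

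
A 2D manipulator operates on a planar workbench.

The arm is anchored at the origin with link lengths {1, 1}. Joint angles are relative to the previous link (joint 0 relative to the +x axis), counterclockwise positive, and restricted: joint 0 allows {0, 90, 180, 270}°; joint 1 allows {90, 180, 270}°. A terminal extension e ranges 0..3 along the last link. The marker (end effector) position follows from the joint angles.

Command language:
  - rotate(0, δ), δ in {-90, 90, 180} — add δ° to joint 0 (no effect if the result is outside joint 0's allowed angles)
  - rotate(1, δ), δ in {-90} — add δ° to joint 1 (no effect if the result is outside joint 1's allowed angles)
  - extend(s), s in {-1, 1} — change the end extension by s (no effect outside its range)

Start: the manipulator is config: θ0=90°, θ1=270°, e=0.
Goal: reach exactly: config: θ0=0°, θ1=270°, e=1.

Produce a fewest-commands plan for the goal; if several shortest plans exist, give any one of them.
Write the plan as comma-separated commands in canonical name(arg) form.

start: config: θ0=90°, θ1=270°, e=0
[1] after rotate(0, -90): config: θ0=0°, θ1=270°, e=0
[2] after extend(1): config: θ0=0°, θ1=270°, e=1
minimal: 2 command(s), checked below 2.

rotate(0, -90), extend(1)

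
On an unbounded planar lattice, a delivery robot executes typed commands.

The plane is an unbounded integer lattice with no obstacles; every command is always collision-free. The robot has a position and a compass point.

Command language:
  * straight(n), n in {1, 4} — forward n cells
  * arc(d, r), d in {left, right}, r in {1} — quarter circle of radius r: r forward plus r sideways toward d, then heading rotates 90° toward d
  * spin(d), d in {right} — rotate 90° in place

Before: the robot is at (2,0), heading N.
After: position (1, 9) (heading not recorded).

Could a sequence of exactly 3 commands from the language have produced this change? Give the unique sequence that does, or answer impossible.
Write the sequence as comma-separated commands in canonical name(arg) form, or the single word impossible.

key: running arc(left, 1) before straight(4) would end elsewhere — order is forced
t0: at (2,0), heading N
step 1 (straight(4)): at (2,4), heading N
step 2 (straight(4)): at (2,8), heading N
step 3 (arc(left, 1)): at (1,9), heading W
no rival 3-sequence matches.

straight(4), straight(4), arc(left, 1)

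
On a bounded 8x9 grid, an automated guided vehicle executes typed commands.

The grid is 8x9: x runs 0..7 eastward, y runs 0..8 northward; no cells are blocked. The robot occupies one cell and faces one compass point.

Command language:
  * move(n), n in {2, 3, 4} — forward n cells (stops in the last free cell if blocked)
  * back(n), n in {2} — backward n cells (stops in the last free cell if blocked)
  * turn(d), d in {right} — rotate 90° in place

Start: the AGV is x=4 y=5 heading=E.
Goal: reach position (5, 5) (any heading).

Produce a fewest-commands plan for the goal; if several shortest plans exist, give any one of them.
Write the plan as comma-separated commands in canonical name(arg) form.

back(2), move(3)

start: x=4 y=5 heading=E
step 1 (back(2)): x=2 y=5 heading=E
step 2 (move(3)): x=5 y=5 heading=E
minimal: 2 command(s), checked below 2.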